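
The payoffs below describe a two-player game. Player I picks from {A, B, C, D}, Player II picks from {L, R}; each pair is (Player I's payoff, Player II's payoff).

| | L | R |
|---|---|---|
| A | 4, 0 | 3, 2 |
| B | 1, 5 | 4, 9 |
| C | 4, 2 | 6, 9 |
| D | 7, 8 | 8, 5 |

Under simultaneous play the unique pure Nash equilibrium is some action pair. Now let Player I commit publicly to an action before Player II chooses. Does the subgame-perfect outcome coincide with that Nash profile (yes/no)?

Backward induction with Player I moving first.
- A: Player II compares 0, 2 and picks R; Player I would get 3.
- B: Player II compares 5, 9 and picks R; Player I would get 4.
- C: Player II compares 2, 9 and picks R; Player I would get 6.
- D: Player II compares 8, 5 and picks L; Player I would get 7.
Among 3, 4, 6, 7, the best is 7 at D. Subgame-perfect outcome: (D, L) with payoffs (7, 8).
Under simultaneous play:
Player I's best replies: L→D; R→D.
Player II's best replies: A→R; B→R; C→R; D→L.
Only (D, L) has each player best-responding; Nash payoffs (7, 8).
Sequential outcome (D, L) coincides with the Nash profile (D, L).

yes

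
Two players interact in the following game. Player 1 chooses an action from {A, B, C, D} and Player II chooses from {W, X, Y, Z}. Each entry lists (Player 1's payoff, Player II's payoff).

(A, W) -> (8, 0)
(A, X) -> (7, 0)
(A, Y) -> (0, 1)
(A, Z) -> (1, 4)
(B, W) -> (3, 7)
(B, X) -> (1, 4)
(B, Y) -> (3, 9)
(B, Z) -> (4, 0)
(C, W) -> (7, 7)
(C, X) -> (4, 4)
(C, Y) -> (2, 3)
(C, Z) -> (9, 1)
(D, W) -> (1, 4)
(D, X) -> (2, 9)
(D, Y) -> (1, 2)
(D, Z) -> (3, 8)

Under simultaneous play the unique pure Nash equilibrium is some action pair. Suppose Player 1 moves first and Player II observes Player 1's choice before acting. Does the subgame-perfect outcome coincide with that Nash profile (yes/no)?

no

Work backward from Player II's decision.
- A: BR = Z, leader payoff 1.
- B: BR = Y, leader payoff 3.
- C: BR = W, leader payoff 7.
- D: BR = X, leader payoff 2.
Among 1, 3, 7, 2, the best is 7 at C. Subgame-perfect outcome: (C, W) with payoffs (7, 7).
Under simultaneous play:
Player 1's best replies: W→A; X→A; Y→B; Z→C.
Player II's best replies: A→Z; B→Y; C→W; D→X.
Only (B, Y) has each player best-responding; Nash payoffs (3, 9).
Sequential outcome (C, W) differs from the Nash profile (B, Y).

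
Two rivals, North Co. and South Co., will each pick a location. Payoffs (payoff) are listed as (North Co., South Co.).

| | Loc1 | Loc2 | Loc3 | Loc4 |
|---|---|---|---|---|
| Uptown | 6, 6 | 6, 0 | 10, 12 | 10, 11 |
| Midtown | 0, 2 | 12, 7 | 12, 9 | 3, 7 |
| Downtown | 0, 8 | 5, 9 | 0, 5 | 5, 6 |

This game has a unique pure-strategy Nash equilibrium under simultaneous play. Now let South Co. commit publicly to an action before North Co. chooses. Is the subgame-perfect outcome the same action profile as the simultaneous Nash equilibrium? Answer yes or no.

Work backward from North Co.'s decision.
- Loc1 → North Co. plays Uptown (best of 6, 0, 0); South Co. gets 6.
- Loc2 → North Co. plays Midtown (best of 6, 12, 5); South Co. gets 7.
- Loc3 → North Co. plays Midtown (best of 10, 12, 0); South Co. gets 9.
- Loc4 → North Co. plays Uptown (best of 10, 3, 5); South Co. gets 11.
Maximizing over 6, 7, 9, 11, South Co. chooses Loc4. Subgame-perfect outcome: (Uptown, Loc4) with payoffs (10, 11).
For the simultaneous game, intersect best replies.
North Co.'s best replies: Loc1→Uptown; Loc2→Midtown; Loc3→Midtown; Loc4→Uptown.
South Co.'s best replies: Uptown→Loc3; Midtown→Loc3; Downtown→Loc2.
Only (Midtown, Loc3) has each player best-responding; Nash payoffs (12, 9).
Sequential outcome (Uptown, Loc4) differs from the Nash profile (Midtown, Loc3).

no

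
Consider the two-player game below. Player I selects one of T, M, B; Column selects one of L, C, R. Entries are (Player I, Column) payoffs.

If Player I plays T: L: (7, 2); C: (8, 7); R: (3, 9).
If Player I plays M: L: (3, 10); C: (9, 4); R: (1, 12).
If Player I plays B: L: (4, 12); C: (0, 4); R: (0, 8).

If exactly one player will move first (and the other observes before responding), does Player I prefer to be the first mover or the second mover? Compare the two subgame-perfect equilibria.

first

If Player I leads: Column's best replies are T→R, M→R, B→L; Player I's induced payoffs 3, 1, 4; outcome (B, L), payoffs (4, 12).
If Column leads: Player I's best replies are L→T, C→M, R→T; Column's induced payoffs 2, 4, 9; outcome (T, R), payoffs (3, 9).
Player I gets 4 moving first and 3 moving second, so Player I prefers to move first.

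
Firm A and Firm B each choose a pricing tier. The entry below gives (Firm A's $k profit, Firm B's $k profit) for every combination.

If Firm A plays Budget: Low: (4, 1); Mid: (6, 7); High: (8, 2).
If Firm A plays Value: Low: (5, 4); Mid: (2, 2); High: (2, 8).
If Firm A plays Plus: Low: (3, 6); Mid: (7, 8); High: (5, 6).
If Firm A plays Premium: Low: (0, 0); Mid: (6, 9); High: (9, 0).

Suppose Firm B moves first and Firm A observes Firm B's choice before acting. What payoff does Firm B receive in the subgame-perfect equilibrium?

Backward induction with Firm B moving first.
- Low: Firm A compares 4, 5, 3, 0 and picks Value; Firm B would get 4.
- Mid: Firm A compares 6, 2, 7, 6 and picks Plus; Firm B would get 8.
- High: Firm A compares 8, 2, 5, 9 and picks Premium; Firm B would get 0.
Firm B's induced payoffs are 4, 8, 0, so Firm B commits to Mid. Subgame-perfect outcome: (Plus, Mid) with payoffs (7, 8).

8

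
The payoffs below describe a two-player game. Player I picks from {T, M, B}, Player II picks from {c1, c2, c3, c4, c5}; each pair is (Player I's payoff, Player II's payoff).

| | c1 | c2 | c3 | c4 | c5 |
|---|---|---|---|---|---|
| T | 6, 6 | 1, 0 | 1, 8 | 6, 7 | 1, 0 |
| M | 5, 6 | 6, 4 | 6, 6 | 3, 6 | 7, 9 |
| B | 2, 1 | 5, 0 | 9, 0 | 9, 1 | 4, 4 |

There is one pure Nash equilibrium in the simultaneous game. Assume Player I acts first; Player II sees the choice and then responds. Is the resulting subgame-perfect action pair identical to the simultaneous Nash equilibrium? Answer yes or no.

yes

Player II best-responds to each possible Player I move:
- T → Player II plays c3 (best of 6, 0, 8, 7, 0); Player I gets 1.
- M → Player II plays c5 (best of 6, 4, 6, 6, 9); Player I gets 7.
- B → Player II plays c5 (best of 1, 0, 0, 1, 4); Player I gets 4.
Player I's induced payoffs are 1, 7, 4, so Player I commits to M. Subgame-perfect outcome: (M, c5) with payoffs (7, 9).
Now find the simultaneous Nash equilibrium.
Player I's best replies: c1→T; c2→M; c3→B; c4→B; c5→M.
Player II's best replies: T→c3; M→c5; B→c5.
Only (M, c5) has each player best-responding; Nash payoffs (7, 9).
Sequential outcome (M, c5) coincides with the Nash profile (M, c5).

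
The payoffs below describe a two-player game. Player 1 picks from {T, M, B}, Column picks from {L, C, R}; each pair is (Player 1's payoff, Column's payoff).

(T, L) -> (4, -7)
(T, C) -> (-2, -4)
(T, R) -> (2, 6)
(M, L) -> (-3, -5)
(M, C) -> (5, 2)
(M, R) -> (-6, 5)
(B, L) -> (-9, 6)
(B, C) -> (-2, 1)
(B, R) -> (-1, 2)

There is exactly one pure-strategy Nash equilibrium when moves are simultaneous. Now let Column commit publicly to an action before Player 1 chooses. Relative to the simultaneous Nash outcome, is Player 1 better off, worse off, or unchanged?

Work backward from Player 1's decision.
- L: Player 1 compares 4, -3, -9 and picks T; Column would get -7.
- C: Player 1 compares -2, 5, -2 and picks M; Column would get 2.
- R: Player 1 compares 2, -6, -1 and picks T; Column would get 6.
Among -7, 2, 6, the best is 6 at R. Subgame-perfect outcome: (T, R) with payoffs (2, 6).
Under simultaneous play:
Player 1's best replies: L→T; C→M; R→T.
Column's best replies: T→R; M→R; B→L.
The unique mutual best reply is (T, R), giving (2, 6).
Player 1 earns 2 sequentially versus 2 at the Nash outcome: unchanged.

unchanged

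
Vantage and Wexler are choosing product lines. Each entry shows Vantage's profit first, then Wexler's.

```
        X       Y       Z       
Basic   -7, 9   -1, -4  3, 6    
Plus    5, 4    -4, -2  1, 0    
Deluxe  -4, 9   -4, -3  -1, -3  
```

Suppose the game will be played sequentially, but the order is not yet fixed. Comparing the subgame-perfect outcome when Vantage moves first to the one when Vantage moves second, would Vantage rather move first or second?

If Vantage leads: Wexler's best replies are Basic→X, Plus→X, Deluxe→X; Vantage's induced payoffs -7, 5, -4; outcome (Plus, X), payoffs (5, 4).
If Wexler leads: Vantage's best replies are X→Plus, Y→Basic, Z→Basic; Wexler's induced payoffs 4, -4, 6; outcome (Basic, Z), payoffs (3, 6).
Vantage gets 5 moving first and 3 moving second, so Vantage prefers to move first.

first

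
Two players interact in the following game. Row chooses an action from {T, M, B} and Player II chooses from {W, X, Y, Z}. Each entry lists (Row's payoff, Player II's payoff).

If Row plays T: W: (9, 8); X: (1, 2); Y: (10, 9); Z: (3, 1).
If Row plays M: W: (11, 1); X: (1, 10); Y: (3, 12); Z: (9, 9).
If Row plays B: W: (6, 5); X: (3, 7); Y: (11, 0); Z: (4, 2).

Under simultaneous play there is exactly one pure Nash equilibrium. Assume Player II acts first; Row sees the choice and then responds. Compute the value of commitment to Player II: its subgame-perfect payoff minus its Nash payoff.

Backward induction with Player II moving first.
- W → Row plays M (best of 9, 11, 6); Player II gets 1.
- X → Row plays B (best of 1, 1, 3); Player II gets 7.
- Y → Row plays B (best of 10, 3, 11); Player II gets 0.
- Z → Row plays M (best of 3, 9, 4); Player II gets 9.
Among 1, 7, 0, 9, the best is 9 at Z. Subgame-perfect outcome: (M, Z) with payoffs (9, 9).
For the simultaneous game, intersect best replies.
Row's best replies: W→M; X→B; Y→B; Z→M.
Player II's best replies: T→Y; M→Y; B→X.
The unique mutual best reply is (B, X), giving (3, 7).
Player II's commitment gain: 9 − 7 = 2.

2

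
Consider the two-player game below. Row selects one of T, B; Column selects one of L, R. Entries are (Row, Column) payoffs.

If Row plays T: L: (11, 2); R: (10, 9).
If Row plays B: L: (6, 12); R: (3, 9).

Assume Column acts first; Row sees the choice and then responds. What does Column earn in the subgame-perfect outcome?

Work backward from Row's decision.
- L: BR = T, leader payoff 2.
- R: BR = T, leader payoff 9.
Among 2, 9, the best is 9 at R. Subgame-perfect outcome: (T, R) with payoffs (10, 9).

9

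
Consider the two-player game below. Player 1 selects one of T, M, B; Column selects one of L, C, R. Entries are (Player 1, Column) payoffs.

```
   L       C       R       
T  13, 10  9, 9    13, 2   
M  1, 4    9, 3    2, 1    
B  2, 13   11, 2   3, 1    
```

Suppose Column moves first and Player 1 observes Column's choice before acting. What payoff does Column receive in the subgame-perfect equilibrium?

10

Player 1 best-responds to each possible Column move:
- L: Player 1 compares 13, 1, 2 and picks T; Column would get 10.
- C: Player 1 compares 9, 9, 11 and picks B; Column would get 2.
- R: Player 1 compares 13, 2, 3 and picks T; Column would get 2.
Among 10, 2, 2, the best is 10 at L. Subgame-perfect outcome: (T, L) with payoffs (13, 10).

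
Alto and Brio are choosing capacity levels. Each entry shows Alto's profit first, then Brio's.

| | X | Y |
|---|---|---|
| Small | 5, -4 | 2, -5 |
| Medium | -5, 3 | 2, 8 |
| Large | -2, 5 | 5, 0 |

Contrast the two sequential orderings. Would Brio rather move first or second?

If Alto leads: Brio's best replies are Small→X, Medium→Y, Large→X; Alto's induced payoffs 5, 2, -2; outcome (Small, X), payoffs (5, -4).
If Brio leads: Alto's best replies are X→Small, Y→Large; Brio's induced payoffs -4, 0; outcome (Large, Y), payoffs (5, 0).
Brio gets 0 moving first and -4 moving second, so Brio prefers to move first.

first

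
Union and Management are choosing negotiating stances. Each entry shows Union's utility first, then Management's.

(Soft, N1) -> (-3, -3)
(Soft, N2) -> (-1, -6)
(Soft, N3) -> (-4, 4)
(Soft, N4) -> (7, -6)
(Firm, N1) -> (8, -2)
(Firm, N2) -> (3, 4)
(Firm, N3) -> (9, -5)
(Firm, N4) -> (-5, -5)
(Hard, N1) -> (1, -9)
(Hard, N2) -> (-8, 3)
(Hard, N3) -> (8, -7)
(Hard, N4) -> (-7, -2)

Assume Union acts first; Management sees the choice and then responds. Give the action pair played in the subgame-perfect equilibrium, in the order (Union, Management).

Management best-responds to each possible Union move:
- Soft: Management compares -3, -6, 4, -6 and picks N3; Union would get -4.
- Firm: Management compares -2, 4, -5, -5 and picks N2; Union would get 3.
- Hard: Management compares -9, 3, -7, -2 and picks N2; Union would get -8.
Maximizing over -4, 3, -8, Union chooses Firm. Subgame-perfect outcome: (Firm, N2) with payoffs (3, 4).

(Firm, N2)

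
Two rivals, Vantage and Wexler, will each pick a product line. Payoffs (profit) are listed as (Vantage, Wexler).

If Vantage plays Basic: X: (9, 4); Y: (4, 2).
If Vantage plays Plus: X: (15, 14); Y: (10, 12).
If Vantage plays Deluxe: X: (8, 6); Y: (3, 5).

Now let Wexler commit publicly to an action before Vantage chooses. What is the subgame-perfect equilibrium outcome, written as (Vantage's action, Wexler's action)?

(Plus, X)

Vantage best-responds to each possible Wexler move:
- X: BR = Plus, leader payoff 14.
- Y: BR = Plus, leader payoff 12.
Maximizing over 14, 12, Wexler chooses X. Subgame-perfect outcome: (Plus, X) with payoffs (15, 14).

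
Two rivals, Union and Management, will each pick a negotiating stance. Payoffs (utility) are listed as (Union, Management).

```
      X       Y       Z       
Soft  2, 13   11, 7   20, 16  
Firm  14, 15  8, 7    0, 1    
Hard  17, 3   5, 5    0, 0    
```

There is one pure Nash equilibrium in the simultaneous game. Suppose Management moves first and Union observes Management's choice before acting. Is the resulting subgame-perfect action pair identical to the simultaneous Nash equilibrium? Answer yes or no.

yes

Union best-responds to each possible Management move:
- X: BR = Hard, leader payoff 3.
- Y: BR = Soft, leader payoff 7.
- Z: BR = Soft, leader payoff 16.
Among 3, 7, 16, the best is 16 at Z. Subgame-perfect outcome: (Soft, Z) with payoffs (20, 16).
For the simultaneous game, intersect best replies.
Union's best replies: X→Hard; Y→Soft; Z→Soft.
Management's best replies: Soft→Z; Firm→X; Hard→Y.
The unique mutual best reply is (Soft, Z), giving (20, 16).
Sequential outcome (Soft, Z) coincides with the Nash profile (Soft, Z).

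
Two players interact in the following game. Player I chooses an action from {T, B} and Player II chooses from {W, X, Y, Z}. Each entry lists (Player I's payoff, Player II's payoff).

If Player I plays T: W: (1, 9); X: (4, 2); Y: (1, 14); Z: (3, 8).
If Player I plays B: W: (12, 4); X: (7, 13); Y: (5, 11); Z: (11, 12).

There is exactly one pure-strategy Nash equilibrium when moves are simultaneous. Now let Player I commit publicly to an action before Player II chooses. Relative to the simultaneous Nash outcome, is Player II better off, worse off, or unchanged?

unchanged

Backward induction with Player I moving first.
- T: BR = Y, leader payoff 1.
- B: BR = X, leader payoff 7.
Player I's induced payoffs are 1, 7, so Player I commits to B. Subgame-perfect outcome: (B, X) with payoffs (7, 13).
Now find the simultaneous Nash equilibrium.
Player I's best replies: W→B; X→B; Y→B; Z→B.
Player II's best replies: T→Y; B→X.
Only (B, X) has each player best-responding; Nash payoffs (7, 13).
Player II earns 13 sequentially versus 13 at the Nash outcome: unchanged.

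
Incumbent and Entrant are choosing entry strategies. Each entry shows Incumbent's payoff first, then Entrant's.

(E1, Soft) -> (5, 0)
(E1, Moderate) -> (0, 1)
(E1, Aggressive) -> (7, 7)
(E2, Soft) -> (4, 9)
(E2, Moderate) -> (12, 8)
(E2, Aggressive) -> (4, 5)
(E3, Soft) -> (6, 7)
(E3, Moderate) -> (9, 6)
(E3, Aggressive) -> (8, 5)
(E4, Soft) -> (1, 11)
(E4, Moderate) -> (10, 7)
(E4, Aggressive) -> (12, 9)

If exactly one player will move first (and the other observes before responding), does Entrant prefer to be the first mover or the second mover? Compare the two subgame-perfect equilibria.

If Incumbent leads: Entrant's best replies are E1→Aggressive, E2→Soft, E3→Soft, E4→Soft; Incumbent's induced payoffs 7, 4, 6, 1; outcome (E1, Aggressive), payoffs (7, 7).
If Entrant leads: Incumbent's best replies are Soft→E3, Moderate→E2, Aggressive→E4; Entrant's induced payoffs 7, 8, 9; outcome (E4, Aggressive), payoffs (12, 9).
Entrant gets 9 moving first and 7 moving second, so Entrant prefers to move first.

first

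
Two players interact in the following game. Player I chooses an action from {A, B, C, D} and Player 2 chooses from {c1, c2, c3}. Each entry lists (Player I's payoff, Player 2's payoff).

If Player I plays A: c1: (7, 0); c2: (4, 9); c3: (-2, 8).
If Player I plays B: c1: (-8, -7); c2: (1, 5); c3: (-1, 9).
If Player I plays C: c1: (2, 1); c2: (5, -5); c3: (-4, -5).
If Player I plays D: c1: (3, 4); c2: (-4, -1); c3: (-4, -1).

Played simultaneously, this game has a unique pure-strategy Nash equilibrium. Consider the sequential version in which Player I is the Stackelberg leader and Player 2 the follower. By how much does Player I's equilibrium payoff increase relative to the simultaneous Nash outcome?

Work backward from Player 2's decision.
- A → Player 2 plays c2 (best of 0, 9, 8); Player I gets 4.
- B → Player 2 plays c3 (best of -7, 5, 9); Player I gets -1.
- C → Player 2 plays c1 (best of 1, -5, -5); Player I gets 2.
- D → Player 2 plays c1 (best of 4, -1, -1); Player I gets 3.
Player I's induced payoffs are 4, -1, 2, 3, so Player I commits to A. Subgame-perfect outcome: (A, c2) with payoffs (4, 9).
Under simultaneous play:
Player I's best replies: c1→A; c2→C; c3→B.
Player 2's best replies: A→c2; B→c3; C→c1; D→c1.
Only (B, c3) has each player best-responding; Nash payoffs (-1, 9).
Player I's commitment gain: 4 − -1 = 5.

5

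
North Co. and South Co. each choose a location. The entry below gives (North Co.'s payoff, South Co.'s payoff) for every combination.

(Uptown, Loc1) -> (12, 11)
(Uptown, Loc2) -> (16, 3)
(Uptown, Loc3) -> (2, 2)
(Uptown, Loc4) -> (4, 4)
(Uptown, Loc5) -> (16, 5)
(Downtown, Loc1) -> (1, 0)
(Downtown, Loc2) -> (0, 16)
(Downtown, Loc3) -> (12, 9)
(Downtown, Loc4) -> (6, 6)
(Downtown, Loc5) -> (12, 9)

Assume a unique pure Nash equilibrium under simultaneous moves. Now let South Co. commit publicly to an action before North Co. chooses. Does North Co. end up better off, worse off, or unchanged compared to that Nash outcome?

unchanged

North Co. best-responds to each possible South Co. move:
- Loc1: North Co. compares 12, 1 and picks Uptown; South Co. would get 11.
- Loc2: North Co. compares 16, 0 and picks Uptown; South Co. would get 3.
- Loc3: North Co. compares 2, 12 and picks Downtown; South Co. would get 9.
- Loc4: North Co. compares 4, 6 and picks Downtown; South Co. would get 6.
- Loc5: North Co. compares 16, 12 and picks Uptown; South Co. would get 5.
Among 11, 3, 9, 6, 5, the best is 11 at Loc1. Subgame-perfect outcome: (Uptown, Loc1) with payoffs (12, 11).
For the simultaneous game, intersect best replies.
North Co.'s best replies: Loc1→Uptown; Loc2→Uptown; Loc3→Downtown; Loc4→Downtown; Loc5→Uptown.
South Co.'s best replies: Uptown→Loc1; Downtown→Loc2.
The unique mutual best reply is (Uptown, Loc1), giving (12, 11).
North Co. earns 12 sequentially versus 12 at the Nash outcome: unchanged.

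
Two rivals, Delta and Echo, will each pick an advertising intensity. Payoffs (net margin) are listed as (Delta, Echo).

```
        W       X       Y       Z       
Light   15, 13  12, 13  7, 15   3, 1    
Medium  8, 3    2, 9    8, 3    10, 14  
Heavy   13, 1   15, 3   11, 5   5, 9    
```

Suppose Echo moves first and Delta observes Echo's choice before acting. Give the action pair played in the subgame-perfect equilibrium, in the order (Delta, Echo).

(Medium, Z)

Solve by backward induction (Echo leads).
- W: Delta compares 15, 8, 13 and picks Light; Echo would get 13.
- X: Delta compares 12, 2, 15 and picks Heavy; Echo would get 3.
- Y: Delta compares 7, 8, 11 and picks Heavy; Echo would get 5.
- Z: Delta compares 3, 10, 5 and picks Medium; Echo would get 14.
Among 13, 3, 5, 14, the best is 14 at Z. Subgame-perfect outcome: (Medium, Z) with payoffs (10, 14).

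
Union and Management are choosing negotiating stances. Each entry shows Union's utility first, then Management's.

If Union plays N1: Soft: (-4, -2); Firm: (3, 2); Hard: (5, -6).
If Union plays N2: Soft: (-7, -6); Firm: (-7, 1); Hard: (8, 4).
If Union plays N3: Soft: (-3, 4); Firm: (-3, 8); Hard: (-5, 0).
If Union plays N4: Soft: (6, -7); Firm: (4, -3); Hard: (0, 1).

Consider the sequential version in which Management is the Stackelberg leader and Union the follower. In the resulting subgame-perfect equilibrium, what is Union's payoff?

Backward induction with Management moving first.
- Soft → Union plays N4 (best of -4, -7, -3, 6); Management gets -7.
- Firm → Union plays N4 (best of 3, -7, -3, 4); Management gets -3.
- Hard → Union plays N2 (best of 5, 8, -5, 0); Management gets 4.
Among -7, -3, 4, the best is 4 at Hard. Subgame-perfect outcome: (N2, Hard) with payoffs (8, 4).

8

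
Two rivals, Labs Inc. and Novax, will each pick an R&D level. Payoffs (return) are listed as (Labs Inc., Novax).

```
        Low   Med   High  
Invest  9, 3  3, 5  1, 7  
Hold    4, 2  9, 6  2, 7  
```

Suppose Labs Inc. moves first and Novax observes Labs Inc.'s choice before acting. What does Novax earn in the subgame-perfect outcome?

Solve by backward induction (Labs Inc. leads).
- Invest → Novax plays High (best of 3, 5, 7); Labs Inc. gets 1.
- Hold → Novax plays High (best of 2, 6, 7); Labs Inc. gets 2.
Maximizing over 1, 2, Labs Inc. chooses Hold. Subgame-perfect outcome: (Hold, High) with payoffs (2, 7).

7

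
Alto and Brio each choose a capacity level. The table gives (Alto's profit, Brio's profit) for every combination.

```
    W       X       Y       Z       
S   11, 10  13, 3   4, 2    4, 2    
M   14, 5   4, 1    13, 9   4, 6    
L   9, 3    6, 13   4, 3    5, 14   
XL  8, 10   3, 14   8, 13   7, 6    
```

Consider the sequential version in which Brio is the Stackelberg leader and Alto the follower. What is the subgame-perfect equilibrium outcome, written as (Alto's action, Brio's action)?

Alto best-responds to each possible Brio move:
- W → Alto plays M (best of 11, 14, 9, 8); Brio gets 5.
- X → Alto plays S (best of 13, 4, 6, 3); Brio gets 3.
- Y → Alto plays M (best of 4, 13, 4, 8); Brio gets 9.
- Z → Alto plays XL (best of 4, 4, 5, 7); Brio gets 6.
Among 5, 3, 9, 6, the best is 9 at Y. Subgame-perfect outcome: (M, Y) with payoffs (13, 9).

(M, Y)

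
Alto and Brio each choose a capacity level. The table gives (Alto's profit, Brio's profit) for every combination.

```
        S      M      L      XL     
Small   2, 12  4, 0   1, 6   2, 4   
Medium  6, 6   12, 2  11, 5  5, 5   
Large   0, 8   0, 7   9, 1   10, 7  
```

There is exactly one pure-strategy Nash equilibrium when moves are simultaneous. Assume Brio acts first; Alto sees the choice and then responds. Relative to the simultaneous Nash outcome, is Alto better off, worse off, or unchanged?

better off

Work backward from Alto's decision.
- S: BR = Medium, leader payoff 6.
- M: BR = Medium, leader payoff 2.
- L: BR = Medium, leader payoff 5.
- XL: BR = Large, leader payoff 7.
Brio's induced payoffs are 6, 2, 5, 7, so Brio commits to XL. Subgame-perfect outcome: (Large, XL) with payoffs (10, 7).
For the simultaneous game, intersect best replies.
Alto's best replies: S→Medium; M→Medium; L→Medium; XL→Large.
Brio's best replies: Small→S; Medium→S; Large→S.
The unique mutual best reply is (Medium, S), giving (6, 6).
Alto earns 10 sequentially versus 6 at the Nash outcome: better off.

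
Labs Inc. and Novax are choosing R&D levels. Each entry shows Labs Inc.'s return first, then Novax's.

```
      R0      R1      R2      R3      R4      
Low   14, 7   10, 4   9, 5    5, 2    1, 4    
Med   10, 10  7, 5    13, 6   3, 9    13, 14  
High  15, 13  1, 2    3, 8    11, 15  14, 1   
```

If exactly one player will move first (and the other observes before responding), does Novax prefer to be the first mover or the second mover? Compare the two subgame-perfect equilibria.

first

If Labs Inc. leads: Novax's best replies are Low→R0, Med→R4, High→R3; Labs Inc.'s induced payoffs 14, 13, 11; outcome (Low, R0), payoffs (14, 7).
If Novax leads: Labs Inc.'s best replies are R0→High, R1→Low, R2→Med, R3→High, R4→High; Novax's induced payoffs 13, 4, 6, 15, 1; outcome (High, R3), payoffs (11, 15).
Novax gets 15 moving first and 7 moving second, so Novax prefers to move first.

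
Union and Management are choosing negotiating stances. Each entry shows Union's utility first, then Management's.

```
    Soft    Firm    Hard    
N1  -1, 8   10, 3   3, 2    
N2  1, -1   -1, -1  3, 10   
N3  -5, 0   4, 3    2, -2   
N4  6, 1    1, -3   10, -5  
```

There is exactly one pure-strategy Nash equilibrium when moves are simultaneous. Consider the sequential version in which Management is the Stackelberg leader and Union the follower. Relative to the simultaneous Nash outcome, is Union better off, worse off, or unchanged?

Union best-responds to each possible Management move:
- Soft: BR = N4, leader payoff 1.
- Firm: BR = N1, leader payoff 3.
- Hard: BR = N4, leader payoff -5.
Management's induced payoffs are 1, 3, -5, so Management commits to Firm. Subgame-perfect outcome: (N1, Firm) with payoffs (10, 3).
For the simultaneous game, intersect best replies.
Union's best replies: Soft→N4; Firm→N1; Hard→N4.
Management's best replies: N1→Soft; N2→Hard; N3→Firm; N4→Soft.
The unique mutual best reply is (N4, Soft), giving (6, 1).
Union earns 10 sequentially versus 6 at the Nash outcome: better off.

better off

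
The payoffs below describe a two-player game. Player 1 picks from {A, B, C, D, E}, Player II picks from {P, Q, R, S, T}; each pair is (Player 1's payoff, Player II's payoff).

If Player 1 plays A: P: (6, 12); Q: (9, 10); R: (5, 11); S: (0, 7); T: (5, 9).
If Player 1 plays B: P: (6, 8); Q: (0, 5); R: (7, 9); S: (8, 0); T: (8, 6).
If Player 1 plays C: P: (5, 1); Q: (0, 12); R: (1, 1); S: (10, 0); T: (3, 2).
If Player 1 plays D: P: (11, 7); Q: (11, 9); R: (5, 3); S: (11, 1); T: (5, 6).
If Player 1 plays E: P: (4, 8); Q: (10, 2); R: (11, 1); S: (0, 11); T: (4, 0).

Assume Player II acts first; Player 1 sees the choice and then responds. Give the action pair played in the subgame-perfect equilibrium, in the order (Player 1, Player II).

(D, Q)

Player 1 best-responds to each possible Player II move:
- P: Player 1 compares 6, 6, 5, 11, 4 and picks D; Player II would get 7.
- Q: Player 1 compares 9, 0, 0, 11, 10 and picks D; Player II would get 9.
- R: Player 1 compares 5, 7, 1, 5, 11 and picks E; Player II would get 1.
- S: Player 1 compares 0, 8, 10, 11, 0 and picks D; Player II would get 1.
- T: Player 1 compares 5, 8, 3, 5, 4 and picks B; Player II would get 6.
Maximizing over 7, 9, 1, 1, 6, Player II chooses Q. Subgame-perfect outcome: (D, Q) with payoffs (11, 9).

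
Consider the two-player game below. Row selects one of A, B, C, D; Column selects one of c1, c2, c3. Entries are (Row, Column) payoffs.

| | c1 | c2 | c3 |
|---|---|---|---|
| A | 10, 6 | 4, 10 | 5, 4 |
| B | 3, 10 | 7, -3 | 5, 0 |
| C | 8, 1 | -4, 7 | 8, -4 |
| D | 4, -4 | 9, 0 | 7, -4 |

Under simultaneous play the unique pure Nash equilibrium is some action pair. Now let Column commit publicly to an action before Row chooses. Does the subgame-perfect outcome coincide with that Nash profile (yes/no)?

no

Solve by backward induction (Column leads).
- c1: Row compares 10, 3, 8, 4 and picks A; Column would get 6.
- c2: Row compares 4, 7, -4, 9 and picks D; Column would get 0.
- c3: Row compares 5, 5, 8, 7 and picks C; Column would get -4.
Among 6, 0, -4, the best is 6 at c1. Subgame-perfect outcome: (A, c1) with payoffs (10, 6).
For the simultaneous game, intersect best replies.
Row's best replies: c1→A; c2→D; c3→C.
Column's best replies: A→c2; B→c1; C→c2; D→c2.
The unique mutual best reply is (D, c2), giving (9, 0).
Sequential outcome (A, c1) differs from the Nash profile (D, c2).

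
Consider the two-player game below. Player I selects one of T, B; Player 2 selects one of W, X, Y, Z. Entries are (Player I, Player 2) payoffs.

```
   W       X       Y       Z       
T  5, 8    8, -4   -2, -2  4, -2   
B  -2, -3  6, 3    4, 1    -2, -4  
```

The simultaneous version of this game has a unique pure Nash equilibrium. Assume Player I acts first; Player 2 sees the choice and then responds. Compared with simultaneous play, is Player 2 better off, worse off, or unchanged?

worse off

Solve by backward induction (Player I leads).
- T: Player 2 compares 8, -4, -2, -2 and picks W; Player I would get 5.
- B: Player 2 compares -3, 3, 1, -4 and picks X; Player I would get 6.
Player I's induced payoffs are 5, 6, so Player I commits to B. Subgame-perfect outcome: (B, X) with payoffs (6, 3).
Under simultaneous play:
Player I's best replies: W→T; X→T; Y→B; Z→T.
Player 2's best replies: T→W; B→X.
Only (T, W) has each player best-responding; Nash payoffs (5, 8).
Player 2 earns 3 sequentially versus 8 at the Nash outcome: worse off.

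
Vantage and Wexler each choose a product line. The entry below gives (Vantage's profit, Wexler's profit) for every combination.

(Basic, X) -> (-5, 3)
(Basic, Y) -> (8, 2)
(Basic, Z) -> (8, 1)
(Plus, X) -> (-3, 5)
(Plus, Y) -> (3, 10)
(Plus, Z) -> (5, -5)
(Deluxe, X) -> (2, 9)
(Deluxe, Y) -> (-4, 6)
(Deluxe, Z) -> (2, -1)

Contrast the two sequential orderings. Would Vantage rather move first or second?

If Vantage leads: Wexler's best replies are Basic→X, Plus→Y, Deluxe→X; Vantage's induced payoffs -5, 3, 2; outcome (Plus, Y), payoffs (3, 10).
If Wexler leads: Vantage's best replies are X→Deluxe, Y→Basic, Z→Basic; Wexler's induced payoffs 9, 2, 1; outcome (Deluxe, X), payoffs (2, 9).
Vantage gets 3 moving first and 2 moving second, so Vantage prefers to move first.

first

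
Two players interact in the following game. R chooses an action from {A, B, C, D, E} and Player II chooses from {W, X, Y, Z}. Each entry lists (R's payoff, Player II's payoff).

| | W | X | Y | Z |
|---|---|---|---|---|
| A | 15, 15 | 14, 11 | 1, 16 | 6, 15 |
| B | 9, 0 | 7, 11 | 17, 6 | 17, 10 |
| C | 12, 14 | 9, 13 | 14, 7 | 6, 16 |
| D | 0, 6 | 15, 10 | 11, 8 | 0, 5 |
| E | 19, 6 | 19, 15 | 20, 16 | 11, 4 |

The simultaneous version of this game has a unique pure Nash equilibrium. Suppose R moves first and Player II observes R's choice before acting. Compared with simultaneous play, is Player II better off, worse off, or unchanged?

Player II best-responds to each possible R move:
- A → Player II plays Y (best of 15, 11, 16, 15); R gets 1.
- B → Player II plays X (best of 0, 11, 6, 10); R gets 7.
- C → Player II plays Z (best of 14, 13, 7, 16); R gets 6.
- D → Player II plays X (best of 6, 10, 8, 5); R gets 15.
- E → Player II plays Y (best of 6, 15, 16, 4); R gets 20.
R's induced payoffs are 1, 7, 6, 15, 20, so R commits to E. Subgame-perfect outcome: (E, Y) with payoffs (20, 16).
For the simultaneous game, intersect best replies.
R's best replies: W→E; X→E; Y→E; Z→B.
Player II's best replies: A→Y; B→X; C→Z; D→X; E→Y.
The unique mutual best reply is (E, Y), giving (20, 16).
Player II earns 16 sequentially versus 16 at the Nash outcome: unchanged.

unchanged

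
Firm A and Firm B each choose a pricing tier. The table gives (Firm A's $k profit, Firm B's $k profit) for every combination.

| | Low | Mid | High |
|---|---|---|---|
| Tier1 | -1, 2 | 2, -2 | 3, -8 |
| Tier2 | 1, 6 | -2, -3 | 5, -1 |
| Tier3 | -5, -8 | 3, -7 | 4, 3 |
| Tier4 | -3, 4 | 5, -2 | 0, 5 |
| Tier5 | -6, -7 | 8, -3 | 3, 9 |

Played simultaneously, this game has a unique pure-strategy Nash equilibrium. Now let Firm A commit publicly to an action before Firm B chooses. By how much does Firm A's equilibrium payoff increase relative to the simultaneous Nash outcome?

3

Work backward from Firm B's decision.
- Tier1 → Firm B plays Low (best of 2, -2, -8); Firm A gets -1.
- Tier2 → Firm B plays Low (best of 6, -3, -1); Firm A gets 1.
- Tier3 → Firm B plays High (best of -8, -7, 3); Firm A gets 4.
- Tier4 → Firm B plays High (best of 4, -2, 5); Firm A gets 0.
- Tier5 → Firm B plays High (best of -7, -3, 9); Firm A gets 3.
Firm A's induced payoffs are -1, 1, 4, 0, 3, so Firm A commits to Tier3. Subgame-perfect outcome: (Tier3, High) with payoffs (4, 3).
For the simultaneous game, intersect best replies.
Firm A's best replies: Low→Tier2; Mid→Tier5; High→Tier2.
Firm B's best replies: Tier1→Low; Tier2→Low; Tier3→High; Tier4→High; Tier5→High.
The unique mutual best reply is (Tier2, Low), giving (1, 6).
Firm A's commitment gain: 4 − 1 = 3.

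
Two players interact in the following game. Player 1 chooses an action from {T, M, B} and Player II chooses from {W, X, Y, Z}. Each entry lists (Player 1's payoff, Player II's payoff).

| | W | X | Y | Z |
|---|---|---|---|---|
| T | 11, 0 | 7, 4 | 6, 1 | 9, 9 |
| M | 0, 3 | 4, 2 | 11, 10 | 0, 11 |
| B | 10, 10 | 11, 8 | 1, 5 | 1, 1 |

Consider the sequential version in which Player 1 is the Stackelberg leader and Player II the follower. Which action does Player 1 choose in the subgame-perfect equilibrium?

B

Player II best-responds to each possible Player 1 move:
- T: BR = Z, leader payoff 9.
- M: BR = Z, leader payoff 0.
- B: BR = W, leader payoff 10.
Maximizing over 9, 0, 10, Player 1 chooses B. Subgame-perfect outcome: (B, W) with payoffs (10, 10).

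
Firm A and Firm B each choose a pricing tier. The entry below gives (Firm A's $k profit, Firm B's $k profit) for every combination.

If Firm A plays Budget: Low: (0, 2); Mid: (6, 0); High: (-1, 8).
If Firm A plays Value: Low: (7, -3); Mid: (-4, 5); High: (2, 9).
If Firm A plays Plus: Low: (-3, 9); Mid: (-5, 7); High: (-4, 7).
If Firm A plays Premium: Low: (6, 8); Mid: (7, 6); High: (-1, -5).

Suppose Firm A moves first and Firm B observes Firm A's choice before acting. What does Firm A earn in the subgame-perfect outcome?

Firm B best-responds to each possible Firm A move:
- Budget: Firm B compares 2, 0, 8 and picks High; Firm A would get -1.
- Value: Firm B compares -3, 5, 9 and picks High; Firm A would get 2.
- Plus: Firm B compares 9, 7, 7 and picks Low; Firm A would get -3.
- Premium: Firm B compares 8, 6, -5 and picks Low; Firm A would get 6.
Among -1, 2, -3, 6, the best is 6 at Premium. Subgame-perfect outcome: (Premium, Low) with payoffs (6, 8).

6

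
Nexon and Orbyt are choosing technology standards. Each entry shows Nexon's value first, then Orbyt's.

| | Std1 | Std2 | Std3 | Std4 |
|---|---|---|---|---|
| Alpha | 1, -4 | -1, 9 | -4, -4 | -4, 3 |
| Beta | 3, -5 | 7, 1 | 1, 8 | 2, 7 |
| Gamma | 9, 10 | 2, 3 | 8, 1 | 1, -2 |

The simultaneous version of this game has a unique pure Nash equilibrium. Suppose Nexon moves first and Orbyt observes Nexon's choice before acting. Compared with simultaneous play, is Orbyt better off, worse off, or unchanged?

unchanged

Orbyt best-responds to each possible Nexon move:
- Alpha: Orbyt compares -4, 9, -4, 3 and picks Std2; Nexon would get -1.
- Beta: Orbyt compares -5, 1, 8, 7 and picks Std3; Nexon would get 1.
- Gamma: Orbyt compares 10, 3, 1, -2 and picks Std1; Nexon would get 9.
Maximizing over -1, 1, 9, Nexon chooses Gamma. Subgame-perfect outcome: (Gamma, Std1) with payoffs (9, 10).
Now find the simultaneous Nash equilibrium.
Nexon's best replies: Std1→Gamma; Std2→Beta; Std3→Gamma; Std4→Beta.
Orbyt's best replies: Alpha→Std2; Beta→Std3; Gamma→Std1.
Only (Gamma, Std1) has each player best-responding; Nash payoffs (9, 10).
Orbyt earns 10 sequentially versus 10 at the Nash outcome: unchanged.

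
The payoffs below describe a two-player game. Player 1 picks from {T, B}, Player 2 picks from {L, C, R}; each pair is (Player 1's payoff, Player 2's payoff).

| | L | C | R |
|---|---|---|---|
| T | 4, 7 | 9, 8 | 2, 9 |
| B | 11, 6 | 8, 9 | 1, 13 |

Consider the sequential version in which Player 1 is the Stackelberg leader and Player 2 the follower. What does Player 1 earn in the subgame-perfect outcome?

2

Work backward from Player 2's decision.
- T: Player 2 compares 7, 8, 9 and picks R; Player 1 would get 2.
- B: Player 2 compares 6, 9, 13 and picks R; Player 1 would get 1.
Maximizing over 2, 1, Player 1 chooses T. Subgame-perfect outcome: (T, R) with payoffs (2, 9).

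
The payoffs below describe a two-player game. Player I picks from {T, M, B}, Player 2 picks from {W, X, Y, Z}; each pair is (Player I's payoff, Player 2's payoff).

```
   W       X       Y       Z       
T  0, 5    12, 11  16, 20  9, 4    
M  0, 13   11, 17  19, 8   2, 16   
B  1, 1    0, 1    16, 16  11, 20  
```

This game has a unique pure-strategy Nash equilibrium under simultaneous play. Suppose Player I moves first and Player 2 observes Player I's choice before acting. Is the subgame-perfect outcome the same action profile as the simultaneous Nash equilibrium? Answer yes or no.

no

Work backward from Player 2's decision.
- T: Player 2 compares 5, 11, 20, 4 and picks Y; Player I would get 16.
- M: Player 2 compares 13, 17, 8, 16 and picks X; Player I would get 11.
- B: Player 2 compares 1, 1, 16, 20 and picks Z; Player I would get 11.
Player I's induced payoffs are 16, 11, 11, so Player I commits to T. Subgame-perfect outcome: (T, Y) with payoffs (16, 20).
Now find the simultaneous Nash equilibrium.
Player I's best replies: W→B; X→T; Y→M; Z→B.
Player 2's best replies: T→Y; M→X; B→Z.
The unique mutual best reply is (B, Z), giving (11, 20).
Sequential outcome (T, Y) differs from the Nash profile (B, Z).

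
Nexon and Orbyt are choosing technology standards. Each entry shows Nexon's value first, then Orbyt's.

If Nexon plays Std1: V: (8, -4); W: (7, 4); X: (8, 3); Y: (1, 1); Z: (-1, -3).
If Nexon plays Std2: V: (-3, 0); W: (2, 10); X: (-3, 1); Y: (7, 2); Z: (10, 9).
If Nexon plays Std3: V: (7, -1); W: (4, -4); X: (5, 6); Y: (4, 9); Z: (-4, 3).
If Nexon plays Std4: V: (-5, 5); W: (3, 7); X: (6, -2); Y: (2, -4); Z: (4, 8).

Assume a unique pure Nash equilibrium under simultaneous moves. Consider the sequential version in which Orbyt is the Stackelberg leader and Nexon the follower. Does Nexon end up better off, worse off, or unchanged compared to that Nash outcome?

Nexon best-responds to each possible Orbyt move:
- V: Nexon compares 8, -3, 7, -5 and picks Std1; Orbyt would get -4.
- W: Nexon compares 7, 2, 4, 3 and picks Std1; Orbyt would get 4.
- X: Nexon compares 8, -3, 5, 6 and picks Std1; Orbyt would get 3.
- Y: Nexon compares 1, 7, 4, 2 and picks Std2; Orbyt would get 2.
- Z: Nexon compares -1, 10, -4, 4 and picks Std2; Orbyt would get 9.
Among -4, 4, 3, 2, 9, the best is 9 at Z. Subgame-perfect outcome: (Std2, Z) with payoffs (10, 9).
Now find the simultaneous Nash equilibrium.
Nexon's best replies: V→Std1; W→Std1; X→Std1; Y→Std2; Z→Std2.
Orbyt's best replies: Std1→W; Std2→W; Std3→Y; Std4→Z.
The unique mutual best reply is (Std1, W), giving (7, 4).
Nexon earns 10 sequentially versus 7 at the Nash outcome: better off.

better off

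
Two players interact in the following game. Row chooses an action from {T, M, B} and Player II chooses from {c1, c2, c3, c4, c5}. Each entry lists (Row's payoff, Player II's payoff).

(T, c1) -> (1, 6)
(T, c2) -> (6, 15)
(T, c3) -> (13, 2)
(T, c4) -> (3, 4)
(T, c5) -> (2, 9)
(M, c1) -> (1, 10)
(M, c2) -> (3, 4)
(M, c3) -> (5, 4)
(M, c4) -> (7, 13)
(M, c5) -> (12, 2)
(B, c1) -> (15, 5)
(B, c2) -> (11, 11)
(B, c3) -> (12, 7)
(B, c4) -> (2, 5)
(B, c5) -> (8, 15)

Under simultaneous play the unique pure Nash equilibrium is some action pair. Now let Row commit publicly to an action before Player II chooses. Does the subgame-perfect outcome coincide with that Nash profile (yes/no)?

no

Player II best-responds to each possible Row move:
- T → Player II plays c2 (best of 6, 15, 2, 4, 9); Row gets 6.
- M → Player II plays c4 (best of 10, 4, 4, 13, 2); Row gets 7.
- B → Player II plays c5 (best of 5, 11, 7, 5, 15); Row gets 8.
Maximizing over 6, 7, 8, Row chooses B. Subgame-perfect outcome: (B, c5) with payoffs (8, 15).
Now find the simultaneous Nash equilibrium.
Row's best replies: c1→B; c2→B; c3→T; c4→M; c5→M.
Player II's best replies: T→c2; M→c4; B→c5.
The unique mutual best reply is (M, c4), giving (7, 13).
Sequential outcome (B, c5) differs from the Nash profile (M, c4).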